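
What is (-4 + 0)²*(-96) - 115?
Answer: -1651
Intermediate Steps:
(-4 + 0)²*(-96) - 115 = (-4)²*(-96) - 115 = 16*(-96) - 115 = -1536 - 115 = -1651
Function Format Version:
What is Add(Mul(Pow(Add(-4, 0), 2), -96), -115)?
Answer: -1651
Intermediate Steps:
Add(Mul(Pow(Add(-4, 0), 2), -96), -115) = Add(Mul(Pow(-4, 2), -96), -115) = Add(Mul(16, -96), -115) = Add(-1536, -115) = -1651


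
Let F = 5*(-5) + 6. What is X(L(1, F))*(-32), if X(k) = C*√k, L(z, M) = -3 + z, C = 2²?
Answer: -128*I*√2 ≈ -181.02*I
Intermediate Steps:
F = -19 (F = -25 + 6 = -19)
C = 4
X(k) = 4*√k
X(L(1, F))*(-32) = (4*√(-3 + 1))*(-32) = (4*√(-2))*(-32) = (4*(I*√2))*(-32) = (4*I*√2)*(-32) = -128*I*√2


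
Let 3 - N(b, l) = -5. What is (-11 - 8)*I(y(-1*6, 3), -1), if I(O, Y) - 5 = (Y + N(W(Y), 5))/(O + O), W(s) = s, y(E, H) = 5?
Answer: -1083/10 ≈ -108.30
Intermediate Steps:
N(b, l) = 8 (N(b, l) = 3 - 1*(-5) = 3 + 5 = 8)
I(O, Y) = 5 + (8 + Y)/(2*O) (I(O, Y) = 5 + (Y + 8)/(O + O) = 5 + (8 + Y)/((2*O)) = 5 + (8 + Y)*(1/(2*O)) = 5 + (8 + Y)/(2*O))
(-11 - 8)*I(y(-1*6, 3), -1) = (-11 - 8)*((½)*(8 - 1 + 10*5)/5) = -19*(8 - 1 + 50)/(2*5) = -19*57/(2*5) = -19*57/10 = -1083/10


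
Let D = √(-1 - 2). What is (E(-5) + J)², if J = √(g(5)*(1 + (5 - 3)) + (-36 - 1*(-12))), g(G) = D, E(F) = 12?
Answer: (12 + √3*√(-8 + I*√3))² ≈ 132.65 + 123.45*I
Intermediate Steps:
D = I*√3 (D = √(-3) = I*√3 ≈ 1.732*I)
g(G) = I*√3
J = √(-24 + 3*I*√3) (J = √((I*√3)*(1 + (5 - 3)) + (-36 - 1*(-12))) = √((I*√3)*(1 + 2) + (-36 + 12)) = √((I*√3)*3 - 24) = √(3*I*√3 - 24) = √(-24 + 3*I*√3) ≈ 0.52728 + 4.9273*I)
(E(-5) + J)² = (12 + √(-24 + 3*I*√3))²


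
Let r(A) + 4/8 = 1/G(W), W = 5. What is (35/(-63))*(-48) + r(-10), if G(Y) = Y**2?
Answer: 3931/150 ≈ 26.207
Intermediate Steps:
r(A) = -23/50 (r(A) = -1/2 + 1/(5**2) = -1/2 + 1/25 = -23/50)
(35/(-63))*(-48) + r(-10) = (35/(-63))*(-48) - 23/50 = (35*(-1/63))*(-48) - 23/50 = -5/9*(-48) - 23/50 = 80/3 - 23/50 = 3931/150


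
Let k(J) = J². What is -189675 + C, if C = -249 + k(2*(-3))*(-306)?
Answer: -200940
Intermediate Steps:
C = -11265 (C = -249 + (2*(-3))²*(-306) = -249 + (-6)²*(-306) = -249 + 36*(-306) = -249 - 11016 = -11265)
-189675 + C = -189675 - 11265 = -200940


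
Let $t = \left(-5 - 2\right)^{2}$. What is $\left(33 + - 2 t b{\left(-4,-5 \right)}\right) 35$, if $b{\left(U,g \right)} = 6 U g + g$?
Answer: $-393295$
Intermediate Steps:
$b{\left(U,g \right)} = g + 6 U g$ ($b{\left(U,g \right)} = 6 U g + g = g + 6 U g$)
$t = 49$ ($t = \left(-7\right)^{2} = 49$)
$\left(33 + - 2 t b{\left(-4,-5 \right)}\right) 35 = \left(33 + \left(-2\right) 49 \left(- 5 \left(1 + 6 \left(-4\right)\right)\right)\right) 35 = \left(33 - 98 \left(- 5 \left(1 - 24\right)\right)\right) 35 = \left(33 - 98 \left(\left(-5\right) \left(-23\right)\right)\right) 35 = \left(33 - 11270\right) 35 = \left(-11237\right) 35 = -393295$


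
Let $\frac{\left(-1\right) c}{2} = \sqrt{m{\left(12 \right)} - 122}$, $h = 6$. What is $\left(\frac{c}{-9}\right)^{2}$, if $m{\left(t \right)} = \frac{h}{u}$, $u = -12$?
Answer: $- \frac{490}{81} \approx -6.0494$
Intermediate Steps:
$m{\left(t \right)} = - \frac{1}{2}$ ($m{\left(t \right)} = \frac{6}{-12} = 6 \left(- \frac{1}{12}\right) = - \frac{1}{2}$)
$c = - 7 i \sqrt{10}$ ($c = - 2 \sqrt{- \frac{1}{2} - 122} = - 2 \sqrt{- \frac{245}{2}} = - 2 \frac{7 i \sqrt{10}}{2} = - 7 i \sqrt{10} \approx - 22.136 i$)
$\left(\frac{c}{-9}\right)^{2} = \left(\frac{\left(-7\right) i \sqrt{10}}{-9}\right)^{2} = \left(- 7 i \sqrt{10} \left(- \frac{1}{9}\right)\right)^{2} = \left(\frac{7 i \sqrt{10}}{9}\right)^{2} = - \frac{490}{81}$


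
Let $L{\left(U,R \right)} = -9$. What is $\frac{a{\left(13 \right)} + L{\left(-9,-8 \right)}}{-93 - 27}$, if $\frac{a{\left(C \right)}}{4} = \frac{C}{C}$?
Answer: $\frac{1}{24} \approx 0.041667$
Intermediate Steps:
$a{\left(C \right)} = 4$ ($a{\left(C \right)} = 4 \frac{C}{C} = 4 \cdot 1 = 4$)
$\frac{a{\left(13 \right)} + L{\left(-9,-8 \right)}}{-93 - 27} = \frac{4 - 9}{-93 - 27} = - \frac{5}{-120} = \left(-5\right) \left(- \frac{1}{120}\right) = \frac{1}{24}$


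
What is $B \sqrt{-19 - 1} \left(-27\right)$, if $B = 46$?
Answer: $- 2484 i \sqrt{5} \approx - 5554.4 i$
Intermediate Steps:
$B \sqrt{-19 - 1} \left(-27\right) = 46 \sqrt{-19 - 1} \left(-27\right) = 46 \sqrt{-20} \left(-27\right) = 46 \cdot 2 i \sqrt{5} \left(-27\right) = 92 i \sqrt{5} \left(-27\right) = - 2484 i \sqrt{5}$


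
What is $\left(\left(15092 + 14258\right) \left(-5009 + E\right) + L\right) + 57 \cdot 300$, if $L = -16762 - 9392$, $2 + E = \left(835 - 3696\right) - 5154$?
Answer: $-382322154$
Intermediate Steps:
$E = -8017$ ($E = -2 + \left(\left(835 - 3696\right) - 5154\right) = -2 - 8015 = -8017$)
$L = -26154$
$\left(\left(15092 + 14258\right) \left(-5009 + E\right) + L\right) + 57 \cdot 300 = \left(\left(15092 + 14258\right) \left(-5009 - 8017\right) - 26154\right) + 57 \cdot 300 = \left(29350 \left(-13026\right) - 26154\right) + 17100 = \left(-382313100 - 26154\right) + 17100 = -382339254 + 17100 = -382322154$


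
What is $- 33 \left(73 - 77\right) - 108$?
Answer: $24$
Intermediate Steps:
$- 33 \left(73 - 77\right) - 108 = \left(-33\right) \left(-4\right) - 108 = 132 - 108 = 24$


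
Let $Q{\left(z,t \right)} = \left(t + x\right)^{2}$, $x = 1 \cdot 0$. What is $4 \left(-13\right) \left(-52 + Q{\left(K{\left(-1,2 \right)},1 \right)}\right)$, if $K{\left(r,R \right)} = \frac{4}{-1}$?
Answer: $2652$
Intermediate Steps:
$x = 0$
$K{\left(r,R \right)} = -4$ ($K{\left(r,R \right)} = 4 \left(-1\right) = -4$)
$Q{\left(z,t \right)} = t^{2}$ ($Q{\left(z,t \right)} = \left(t + 0\right)^{2} = t^{2}$)
$4 \left(-13\right) \left(-52 + Q{\left(K{\left(-1,2 \right)},1 \right)}\right) = 4 \left(-13\right) \left(-52 + 1^{2}\right) = - 52 \left(-52 + 1\right) = \left(-52\right) \left(-51\right) = 2652$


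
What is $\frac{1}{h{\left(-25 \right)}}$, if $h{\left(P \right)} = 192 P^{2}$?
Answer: $\frac{1}{120000} \approx 8.3333 \cdot 10^{-6}$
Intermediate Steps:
$\frac{1}{h{\left(-25 \right)}} = \frac{1}{192 \left(-25\right)^{2}} = \frac{1}{192 \cdot 625} = \frac{1}{120000}$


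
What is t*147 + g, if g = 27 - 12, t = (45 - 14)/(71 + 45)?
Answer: 6297/116 ≈ 54.284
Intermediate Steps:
t = 31/116 ≈ 0.26724
g = 15
t*147 + g = (31/116)*147 + 15 = 4557/116 + 15 = 6297/116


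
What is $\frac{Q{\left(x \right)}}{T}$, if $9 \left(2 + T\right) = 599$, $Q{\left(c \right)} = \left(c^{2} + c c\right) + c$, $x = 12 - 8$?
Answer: $\frac{324}{581} \approx 0.55766$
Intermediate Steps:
$x = 4$ ($x = 12 - 8 = 4$)
$Q{\left(c \right)} = c + 2 c^{2}$ ($Q{\left(c \right)} = \left(c^{2} + c^{2}\right) + c = 2 c^{2} + c = c + 2 c^{2}$)
$T = \frac{581}{9}$ ($T = -2 + \frac{1}{9} \cdot 599 = -2 + \frac{599}{9} = \frac{581}{9} \approx 64.556$)
$\frac{Q{\left(x \right)}}{T} = \frac{4 \left(1 + 2 \cdot 4\right)}{\frac{581}{9}} = 4 \left(1 + 8\right) \frac{9}{581} = 4 \cdot 9 \cdot \frac{9}{581} = 36 \cdot \frac{9}{581} = \frac{324}{581}$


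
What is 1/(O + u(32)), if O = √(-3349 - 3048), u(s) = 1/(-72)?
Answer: -72/33162049 - 5184*I*√6397/33162049 ≈ -2.1712e-6 - 0.012503*I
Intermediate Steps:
u(s) = -1/72
O = I*√6397 (O = √(-6397) = I*√6397 ≈ 79.981*I)
1/(O + u(32)) = 1/(I*√6397 - 1/72) = 1/(-1/72 + I*√6397)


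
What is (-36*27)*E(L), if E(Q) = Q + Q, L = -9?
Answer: 17496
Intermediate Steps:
E(Q) = 2*Q
(-36*27)*E(L) = (-36*27)*(2*(-9)) = -972*(-18) = 17496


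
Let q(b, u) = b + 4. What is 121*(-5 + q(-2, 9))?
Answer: -363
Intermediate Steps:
q(b, u) = 4 + b
121*(-5 + q(-2, 9)) = 121*(-5 + (4 - 2)) = 121*(-5 + 2) = 121*(-3) = -363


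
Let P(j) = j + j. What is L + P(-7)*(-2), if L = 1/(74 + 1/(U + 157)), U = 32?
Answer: 391825/13987 ≈ 28.014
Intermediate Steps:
P(j) = 2*j
L = 189/13987 (L = 1/(74 + 1/(32 + 157)) = 1/(74 + 1/189) = 1/(13987/189) = 189/13987 ≈ 0.013513)
L + P(-7)*(-2) = 189/13987 + (2*(-7))*(-2) = 189/13987 - 14*(-2) = 189/13987 + 28 = 391825/13987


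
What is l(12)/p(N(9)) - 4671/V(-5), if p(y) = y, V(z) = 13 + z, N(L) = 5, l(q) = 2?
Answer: -23339/40 ≈ -583.47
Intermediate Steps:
l(12)/p(N(9)) - 4671/V(-5) = 2/5 - 4671/(13 - 5) = 2*(1/5) - 4671/8 = 2/5 - 4671*1/8 = 2/5 - 4671/8 = -23339/40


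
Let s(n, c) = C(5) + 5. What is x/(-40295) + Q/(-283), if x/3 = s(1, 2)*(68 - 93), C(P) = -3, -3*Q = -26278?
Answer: -211748932/6842091 ≈ -30.948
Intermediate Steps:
Q = 26278/3 (Q = -⅓*(-26278) = 26278/3 ≈ 8759.3)
s(n, c) = 2 (s(n, c) = -3 + 5 = 2)
x = -150 (x = 3*(2*(68 - 93)) = 3*(2*(-25)) = 3*(-50) = -150)
x/(-40295) + Q/(-283) = -150/(-40295) + (26278/3)/(-283) = -150*(-1/40295) + (26278/3)*(-1/283) = 30/8059 - 26278/849 = -211748932/6842091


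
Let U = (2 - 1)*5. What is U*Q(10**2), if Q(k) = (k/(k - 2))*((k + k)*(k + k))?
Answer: 10000000/49 ≈ 2.0408e+5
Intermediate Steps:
Q(k) = 4*k**3/(-2 + k) (Q(k) = (k/(-2 + k))*((2*k)*(2*k)) = (k/(-2 + k))*(4*k**2) = 4*k**3/(-2 + k))
U = 5 (U = 1*5 = 5)
U*Q(10**2) = 5*(4*(10**2)**3/(-2 + 10**2)) = 5*(4*100**3/(-2 + 100)) = 5*(4*1000000/98) = 5*(4*1000000*(1/98)) = 5*(2000000/49) = 10000000/49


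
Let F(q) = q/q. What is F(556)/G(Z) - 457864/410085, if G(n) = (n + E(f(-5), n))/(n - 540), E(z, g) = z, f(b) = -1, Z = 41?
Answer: -8917879/656136 ≈ -13.592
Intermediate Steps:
F(q) = 1
G(n) = (-1 + n)/(-540 + n) (G(n) = (n - 1)/(n - 540) = (-1 + n)/(-540 + n))
F(556)/G(Z) - 457864/410085 = 1/((-1 + 41)/(-540 + 41)) - 457864/410085 = 1/(40/(-499)) - 457864*1/410085 = 1/(-1/499*40) - 457864/410085 = 1/(-40/499) - 457864/410085 = 1*(-499/40) - 457864/410085 = -499/40 - 457864/410085 = -8917879/656136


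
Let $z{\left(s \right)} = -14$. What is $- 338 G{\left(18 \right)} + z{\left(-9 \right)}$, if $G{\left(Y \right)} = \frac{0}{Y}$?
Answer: $-14$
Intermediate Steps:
$G{\left(Y \right)} = 0$
$- 338 G{\left(18 \right)} + z{\left(-9 \right)} = \left(-338\right) 0 - 14 = 0 - 14 = -14$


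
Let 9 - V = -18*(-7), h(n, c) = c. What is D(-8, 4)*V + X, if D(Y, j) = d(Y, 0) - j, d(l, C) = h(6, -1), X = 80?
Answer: 665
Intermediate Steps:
d(l, C) = -1
D(Y, j) = -1 - j
V = -117 (V = 9 - (-18)*(-7) = 9 - 1*126 = 9 - 126 = -117)
D(-8, 4)*V + X = (-1 - 1*4)*(-117) + 80 = (-1 - 4)*(-117) + 80 = -5*(-117) + 80 = 585 + 80 = 665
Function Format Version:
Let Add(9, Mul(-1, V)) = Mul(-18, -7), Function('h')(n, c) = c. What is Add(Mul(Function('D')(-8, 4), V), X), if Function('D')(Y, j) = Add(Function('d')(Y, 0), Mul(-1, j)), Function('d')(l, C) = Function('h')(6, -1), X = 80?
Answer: 665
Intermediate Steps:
Function('d')(l, C) = -1
Function('D')(Y, j) = Add(-1, Mul(-1, j))
V = -117 (V = Add(9, Mul(-1, Mul(-18, -7))) = Add(9, Mul(-1, 126)) = Add(9, -126) = -117)
Add(Mul(Function('D')(-8, 4), V), X) = Add(Mul(Add(-1, Mul(-1, 4)), -117), 80) = Add(Mul(Add(-1, -4), -117), 80) = Add(Mul(-5, -117), 80) = Add(585, 80) = 665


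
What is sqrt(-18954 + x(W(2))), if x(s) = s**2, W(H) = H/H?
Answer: I*sqrt(18953) ≈ 137.67*I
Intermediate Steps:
W(H) = 1
sqrt(-18954 + x(W(2))) = sqrt(-18954 + 1**2) = sqrt(-18954 + 1) = sqrt(-18953) = I*sqrt(18953)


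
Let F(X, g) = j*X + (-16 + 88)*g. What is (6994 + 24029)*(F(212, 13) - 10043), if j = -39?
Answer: -539024625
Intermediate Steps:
F(X, g) = -39*X + 72*g (F(X, g) = -39*X + (-16 + 88)*g = -39*X + 72*g)
(6994 + 24029)*(F(212, 13) - 10043) = (6994 + 24029)*((-39*212 + 72*13) - 10043) = 31023*((-8268 + 936) - 10043) = 31023*(-7332 - 10043) = 31023*(-17375) = -539024625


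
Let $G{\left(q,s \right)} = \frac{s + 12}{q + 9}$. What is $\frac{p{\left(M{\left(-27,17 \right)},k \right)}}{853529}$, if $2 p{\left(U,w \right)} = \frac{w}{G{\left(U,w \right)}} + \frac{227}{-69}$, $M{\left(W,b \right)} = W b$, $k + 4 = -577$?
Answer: $- \frac{18169213}{67020804138} \approx -0.0002711$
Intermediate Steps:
$k = -581$ ($k = -4 - 577 = -581$)
$G{\left(q,s \right)} = \frac{12 + s}{9 + q}$
$p{\left(U,w \right)} = - \frac{227}{138} + \frac{w \left(9 + U\right)}{2 \left(12 + w\right)}$ ($p{\left(U,w \right)} = \frac{\frac{w}{\frac{1}{9 + U} \left(12 + w\right)} + \frac{227}{-69}}{2} = \frac{w \frac{9 + U}{12 + w} + 227 \left(- \frac{1}{69}\right)}{2} = \frac{\frac{w \left(9 + U\right)}{12 + w} - \frac{227}{69}}{2} = \frac{- \frac{227}{69} + \frac{w \left(9 + U\right)}{12 + w}}{2} = - \frac{227}{138} + \frac{w \left(9 + U\right)}{2 \left(12 + w\right)}$)
$\frac{p{\left(M{\left(-27,17 \right)},k \right)}}{853529} = \frac{\frac{1}{138} \frac{1}{12 - 581} \left(-2724 + 394 \left(-581\right) + 69 \left(\left(-27\right) 17\right) \left(-581\right)\right)}{853529} = \frac{-2724 - 228914 + 69 \left(-459\right) \left(-581\right)}{138 \left(-569\right)} \frac{1}{853529} = \frac{1}{138} \left(- \frac{1}{569}\right) \left(-2724 - 228914 + 18400851\right) \frac{1}{853529} = \frac{1}{138} \left(- \frac{1}{569}\right) 18169213 \cdot \frac{1}{853529} = \left(- \frac{18169213}{78522}\right) \frac{1}{853529} = - \frac{18169213}{67020804138}$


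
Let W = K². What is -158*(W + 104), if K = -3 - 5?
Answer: -26544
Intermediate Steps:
K = -8
W = 64 (W = (-8)² = 64)
-158*(W + 104) = -158*(64 + 104) = -158*168 = -26544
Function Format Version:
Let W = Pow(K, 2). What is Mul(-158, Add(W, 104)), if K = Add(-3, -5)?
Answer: -26544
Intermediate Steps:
K = -8
W = 64 (W = Pow(-8, 2) = 64)
Mul(-158, Add(W, 104)) = Mul(-158, Add(64, 104)) = Mul(-158, 168) = -26544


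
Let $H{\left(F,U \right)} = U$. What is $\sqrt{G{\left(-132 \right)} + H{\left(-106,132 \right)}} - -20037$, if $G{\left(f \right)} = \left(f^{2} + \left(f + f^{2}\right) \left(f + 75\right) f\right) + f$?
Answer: $20037 + 264 \sqrt{1867} \approx 31444.0$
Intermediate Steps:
$G{\left(f \right)} = f + f^{2} + f \left(75 + f\right) \left(f + f^{2}\right)$ ($G{\left(f \right)} = \left(f^{2} + \left(f + f^{2}\right) \left(75 + f\right) f\right) + f = \left(f^{2} + \left(75 + f\right) \left(f + f^{2}\right) f\right) + f = \left(f^{2} + f \left(75 + f\right) \left(f + f^{2}\right)\right) + f = f + f^{2} + f \left(75 + f\right) \left(f + f^{2}\right)$)
$\sqrt{G{\left(-132 \right)} + H{\left(-106,132 \right)}} - -20037 = \sqrt{- 132 \left(1 + \left(-132\right)^{3} + 76 \left(-132\right) + 76 \left(-132\right)^{2}\right) + 132} - -20037 = \sqrt{- 132 \left(1 - 2299968 - 10032 + 76 \cdot 17424\right) + 132} + 20037 = \sqrt{- 132 \left(1 - 2299968 - 10032 + 1324224\right) + 132} + 20037 = \sqrt{\left(-132\right) \left(-985775\right) + 132} + 20037 = \sqrt{130122300 + 132} + 20037 = \sqrt{130122432} + 20037 = 264 \sqrt{1867} + 20037 = 20037 + 264 \sqrt{1867}$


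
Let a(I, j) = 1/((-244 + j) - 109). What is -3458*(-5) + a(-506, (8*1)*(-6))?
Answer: 6933289/401 ≈ 17290.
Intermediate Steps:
a(I, j) = 1/(-353 + j)
-3458*(-5) + a(-506, (8*1)*(-6)) = -3458*(-5) + 1/(-353 + (8*1)*(-6)) = 17290 + 1/(-353 + 8*(-6)) = 17290 + 1/(-353 - 48) = 17290 + 1/(-401) = 17290 - 1/401 = 6933289/401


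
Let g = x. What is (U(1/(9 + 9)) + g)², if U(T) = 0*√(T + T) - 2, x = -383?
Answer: 148225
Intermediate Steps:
U(T) = -2 (U(T) = 0*√(2*T) - 2 = 0*(√2*√T) - 2 = 0 - 2 = -2)
g = -383
(U(1/(9 + 9)) + g)² = (-2 - 383)² = (-385)² = 148225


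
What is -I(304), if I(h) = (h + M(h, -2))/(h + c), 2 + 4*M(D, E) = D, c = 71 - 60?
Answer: -253/210 ≈ -1.2048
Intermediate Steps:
c = 11
M(D, E) = -½ + D/4
I(h) = (-½ + 5*h/4)/(11 + h) (I(h) = (h + (-½ + h/4))/(h + 11) = (-½ + 5*h/4)/(11 + h))
-I(304) = -(-2 + 5*304)/(4*(11 + 304)) = -(-2 + 1520)/(4*315) = -1518/(4*315) = -1*253/210 = -253/210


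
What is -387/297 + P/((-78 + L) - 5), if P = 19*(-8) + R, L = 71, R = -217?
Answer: 3887/132 ≈ 29.447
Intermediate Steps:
P = -369 (P = 19*(-8) - 217 = -152 - 217 = -369)
-387/297 + P/((-78 + L) - 5) = -387/297 - 369/((-78 + 71) - 5) = -387*1/297 - 369/(-7 - 5) = -43/33 - 369/(-12) = -43/33 - 369*(-1/12) = -43/33 + 123/4 = 3887/132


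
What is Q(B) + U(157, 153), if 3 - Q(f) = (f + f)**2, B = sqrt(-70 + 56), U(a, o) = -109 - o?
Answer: -203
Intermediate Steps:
B = I*sqrt(14) (B = sqrt(-14) = I*sqrt(14) ≈ 3.7417*I)
Q(f) = 3 - 4*f**2 (Q(f) = 3 - (f + f)**2 = 3 - (2*f)**2 = 3 - 4*f**2)
Q(B) + U(157, 153) = (3 - 4*(I*sqrt(14))**2) + (-109 - 1*153) = (3 - 4*(-14)) + (-109 - 153) = (3 + 56) - 262 = 59 - 262 = -203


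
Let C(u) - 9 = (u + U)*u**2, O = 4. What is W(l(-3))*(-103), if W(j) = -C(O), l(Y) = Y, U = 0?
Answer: 7519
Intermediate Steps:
C(u) = 9 + u**3 (C(u) = 9 + (u + 0)*u**2 = 9 + u*u**2 = 9 + u**3)
W(j) = -73 (W(j) = -(9 + 4**3) = -(9 + 64) = -1*73 = -73)
W(l(-3))*(-103) = -73*(-103) = 7519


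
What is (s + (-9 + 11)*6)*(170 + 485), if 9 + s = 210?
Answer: 139515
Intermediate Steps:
s = 201 (s = -9 + 210 = 201)
(s + (-9 + 11)*6)*(170 + 485) = (201 + (-9 + 11)*6)*(170 + 485) = (201 + 2*6)*655 = (201 + 12)*655 = 213*655 = 139515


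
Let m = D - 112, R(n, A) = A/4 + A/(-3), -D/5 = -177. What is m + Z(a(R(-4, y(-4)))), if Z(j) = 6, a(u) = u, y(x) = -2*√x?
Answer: 779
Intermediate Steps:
D = 885 (D = -5*(-177) = 885)
R(n, A) = -A/12 (R(n, A) = A*(¼) + A*(-⅓) = A/4 - A/3 = -A/12)
m = 773 (m = 885 - 112 = 773)
m + Z(a(R(-4, y(-4)))) = 773 + 6 = 779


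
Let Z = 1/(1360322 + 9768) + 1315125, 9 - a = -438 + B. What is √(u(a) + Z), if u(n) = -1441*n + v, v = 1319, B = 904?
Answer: √3707328885213316190/1370090 ≈ 1405.3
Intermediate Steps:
a = -457 (a = 9 - (-438 + 904) = 9 - 1*466 = 9 - 466 = -457)
u(n) = 1319 - 1441*n (u(n) = -1441*n + 1319 = 1319 - 1441*n)
Z = 1801839611251/1370090 (Z = 1/1370090 + 1315125 = 1801839611251/1370090 ≈ 1.3151e+6)
√(u(a) + Z) = √((1319 - 1441*(-457)) + 1801839611251/1370090) = √((1319 + 658537) + 1801839611251/1370090) = √(659856 + 1801839611251/1370090) = √(2705901718291/1370090) = √3707328885213316190/1370090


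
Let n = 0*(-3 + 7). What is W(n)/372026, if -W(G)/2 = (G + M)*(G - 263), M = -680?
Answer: -178840/186013 ≈ -0.96144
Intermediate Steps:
n = 0 (n = 0*4 = 0)
W(G) = -2*(-680 + G)*(-263 + G) (W(G) = -2*(G - 680)*(G - 263) = -2*(-680 + G)*(-263 + G))
W(n)/372026 = (-357680 - 2*0**2 + 1886*0)/372026 = (-357680 - 2*0 + 0)*(1/372026) = (-357680 + 0 + 0)*(1/372026) = -357680*1/372026 = -178840/186013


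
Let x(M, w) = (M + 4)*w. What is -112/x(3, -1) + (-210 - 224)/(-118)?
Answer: 1161/59 ≈ 19.678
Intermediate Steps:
x(M, w) = w*(4 + M) (x(M, w) = (4 + M)*w = w*(4 + M))
-112/x(3, -1) + (-210 - 224)/(-118) = -112*(-1/(4 + 3)) + (-210 - 224)/(-118) = -112/((-1*7)) - 434*(-1/118) = -112/(-7) + 217/59 = -112*(-⅐) + 217/59 = 16 + 217/59 = 1161/59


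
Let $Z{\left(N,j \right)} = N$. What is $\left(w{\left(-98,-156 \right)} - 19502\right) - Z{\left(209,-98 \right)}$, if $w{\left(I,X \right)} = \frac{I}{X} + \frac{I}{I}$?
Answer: $- \frac{1537331}{78} \approx -19709.0$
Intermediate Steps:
$w{\left(I,X \right)} = 1 + \frac{I}{X}$ ($w{\left(I,X \right)} = \frac{I}{X} + 1 = 1 + \frac{I}{X}$)
$\left(w{\left(-98,-156 \right)} - 19502\right) - Z{\left(209,-98 \right)} = \left(\frac{-98 - 156}{-156} - 19502\right) - 209 = \left(\left(- \frac{1}{156}\right) \left(-254\right) - 19502\right) - 209 = \left(\frac{127}{78} - 19502\right) - 209 = - \frac{1521029}{78} - 209 = - \frac{1537331}{78}$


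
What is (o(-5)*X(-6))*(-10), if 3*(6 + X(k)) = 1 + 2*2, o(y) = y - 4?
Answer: -390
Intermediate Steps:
o(y) = -4 + y
X(k) = -13/3 (X(k) = -6 + (1 + 2*2)/3 = -6 + (1 + 4)/3 = -6 + (⅓)*5 = -6 + 5/3 = -13/3)
(o(-5)*X(-6))*(-10) = ((-4 - 5)*(-13/3))*(-10) = -9*(-13/3)*(-10) = 39*(-10) = -390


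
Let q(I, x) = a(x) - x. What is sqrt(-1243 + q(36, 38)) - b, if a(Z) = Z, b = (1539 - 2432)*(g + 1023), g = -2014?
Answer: -884963 + I*sqrt(1243) ≈ -8.8496e+5 + 35.256*I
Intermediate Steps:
b = 884963 (b = (1539 - 2432)*(-2014 + 1023) = -893*(-991) = 884963)
q(I, x) = 0 (q(I, x) = x - x = 0)
sqrt(-1243 + q(36, 38)) - b = sqrt(-1243 + 0) - 1*884963 = sqrt(-1243) - 884963 = I*sqrt(1243) - 884963 = -884963 + I*sqrt(1243)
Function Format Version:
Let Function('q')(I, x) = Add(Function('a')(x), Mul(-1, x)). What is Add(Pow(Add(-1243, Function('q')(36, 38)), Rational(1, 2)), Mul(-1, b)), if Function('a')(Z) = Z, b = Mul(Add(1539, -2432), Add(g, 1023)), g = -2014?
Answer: Add(-884963, Mul(I, Pow(1243, Rational(1, 2)))) ≈ Add(-8.8496e+5, Mul(35.256, I))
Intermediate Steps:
b = 884963 (b = Mul(Add(1539, -2432), Add(-2014, 1023)) = Mul(-893, -991) = 884963)
Function('q')(I, x) = 0 (Function('q')(I, x) = Add(x, Mul(-1, x)) = 0)
Add(Pow(Add(-1243, Function('q')(36, 38)), Rational(1, 2)), Mul(-1, b)) = Add(Pow(Add(-1243, 0), Rational(1, 2)), Mul(-1, 884963)) = Add(Pow(-1243, Rational(1, 2)), -884963) = Add(Mul(I, Pow(1243, Rational(1, 2))), -884963) = Add(-884963, Mul(I, Pow(1243, Rational(1, 2))))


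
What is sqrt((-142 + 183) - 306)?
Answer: I*sqrt(265) ≈ 16.279*I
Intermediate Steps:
sqrt((-142 + 183) - 306) = sqrt(41 - 306) = sqrt(-265) = I*sqrt(265)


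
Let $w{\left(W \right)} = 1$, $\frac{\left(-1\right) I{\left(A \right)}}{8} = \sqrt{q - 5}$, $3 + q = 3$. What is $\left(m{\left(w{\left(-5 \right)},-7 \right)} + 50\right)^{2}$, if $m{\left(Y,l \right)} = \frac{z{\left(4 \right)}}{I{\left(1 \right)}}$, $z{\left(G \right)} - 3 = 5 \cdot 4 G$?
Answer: $\frac{793111}{320} + \frac{415 i \sqrt{5}}{2} \approx 2478.5 + 463.98 i$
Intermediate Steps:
$q = 0$ ($q = -3 + 3 = 0$)
$I{\left(A \right)} = - 8 i \sqrt{5}$ ($I{\left(A \right)} = - 8 \sqrt{0 - 5} = - 8 \sqrt{-5} = - 8 i \sqrt{5}$)
$z{\left(G \right)} = 3 + 20 G$ ($z{\left(G \right)} = 3 + 5 \cdot 4 G = 3 + 20 G$)
$m{\left(Y,l \right)} = \frac{83 i \sqrt{5}}{40}$ ($m{\left(Y,l \right)} = \frac{3 + 20 \cdot 4}{\left(-8\right) i \sqrt{5}} = \left(3 + 80\right) \frac{i \sqrt{5}}{40} = 83 \frac{i \sqrt{5}}{40} = \frac{83 i \sqrt{5}}{40}$)
$\left(m{\left(w{\left(-5 \right)},-7 \right)} + 50\right)^{2} = \left(\frac{83 i \sqrt{5}}{40} + 50\right)^{2} = \left(50 + \frac{83 i \sqrt{5}}{40}\right)^{2}$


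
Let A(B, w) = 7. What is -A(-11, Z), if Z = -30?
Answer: -7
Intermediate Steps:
-A(-11, Z) = -1*7 = -7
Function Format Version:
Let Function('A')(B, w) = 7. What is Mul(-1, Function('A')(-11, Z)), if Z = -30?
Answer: -7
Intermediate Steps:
Mul(-1, Function('A')(-11, Z)) = Mul(-1, 7) = -7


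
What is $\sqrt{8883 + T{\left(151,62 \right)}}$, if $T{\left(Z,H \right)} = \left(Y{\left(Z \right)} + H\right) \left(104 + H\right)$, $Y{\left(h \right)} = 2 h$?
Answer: $\sqrt{69307} \approx 263.26$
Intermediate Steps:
$T{\left(Z,H \right)} = \left(104 + H\right) \left(H + 2 Z\right)$ ($T{\left(Z,H \right)} = \left(2 Z + H\right) \left(104 + H\right) = \left(H + 2 Z\right) \left(104 + H\right) = \left(104 + H\right) \left(H + 2 Z\right)$)
$\sqrt{8883 + T{\left(151,62 \right)}} = \sqrt{8883 + \left(62^{2} + 104 \cdot 62 + 208 \cdot 151 + 2 \cdot 62 \cdot 151\right)} = \sqrt{8883 + \left(3844 + 6448 + 31408 + 18724\right)} = \sqrt{8883 + 60424} = \sqrt{69307}$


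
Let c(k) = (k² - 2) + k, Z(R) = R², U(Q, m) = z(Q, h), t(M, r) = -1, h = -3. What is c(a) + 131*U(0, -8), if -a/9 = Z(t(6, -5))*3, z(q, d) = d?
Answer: 307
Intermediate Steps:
U(Q, m) = -3
a = -27 (a = -9*(-1)²*3 = -9*3 = -27)
c(k) = -2 + k + k² (c(k) = (-2 + k²) + k = -2 + k + k²)
c(a) + 131*U(0, -8) = (-2 - 27 + (-27)²) + 131*(-3) = (-2 - 27 + 729) - 393 = 700 - 393 = 307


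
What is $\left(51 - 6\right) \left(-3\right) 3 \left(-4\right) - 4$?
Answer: $1616$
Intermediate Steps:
$\left(51 - 6\right) \left(-3\right) 3 \left(-4\right) - 4 = \left(51 - 6\right) \left(\left(-9\right) \left(-4\right)\right) - 4 = 45 \cdot 36 - 4 = 1620 - 4 = 1616$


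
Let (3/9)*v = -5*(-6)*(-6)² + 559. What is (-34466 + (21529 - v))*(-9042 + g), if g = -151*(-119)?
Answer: -159382658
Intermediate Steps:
g = 17969
v = 4917 (v = 3*(-5*(-6)*(-6)² + 559) = 3*(30*36 + 559) = 3*(1080 + 559) = 3*1639 = 4917)
(-34466 + (21529 - v))*(-9042 + g) = (-34466 + (21529 - 1*4917))*(-9042 + 17969) = (-34466 + (21529 - 4917))*8927 = (-34466 + 16612)*8927 = -17854*8927 = -159382658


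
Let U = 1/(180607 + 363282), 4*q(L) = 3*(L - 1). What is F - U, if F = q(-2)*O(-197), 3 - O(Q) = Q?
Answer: -244750051/543889 ≈ -450.00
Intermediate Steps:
q(L) = -3/4 + 3*L/4 (q(L) = (3*(L - 1))/4 = (3*(-1 + L))/4 = (-3 + 3*L)/4 = -3/4 + 3*L/4)
O(Q) = 3 - Q
F = -450 (F = (-3/4 + (3/4)*(-2))*(3 - 1*(-197)) = (-3/4 - 3/2)*(3 + 197) = -9/4*200 = -450)
U = 1/543889 ≈ 1.8386e-6
F - U = -450 - 1*1/543889 = -450 - 1/543889 = -244750051/543889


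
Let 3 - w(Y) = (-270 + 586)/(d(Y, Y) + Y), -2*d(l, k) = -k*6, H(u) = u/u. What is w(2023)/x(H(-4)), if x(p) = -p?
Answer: -5990/2023 ≈ -2.9609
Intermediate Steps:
H(u) = 1
d(l, k) = 3*k (d(l, k) = -(-k)*6/2 = -(-3)*k = 3*k)
w(Y) = 3 - 79/Y (w(Y) = 3 - (-270 + 586)/(3*Y + Y) = 3 - 316/(4*Y) = 3 - 316*1/(4*Y) = 3 - 79/Y)
w(2023)/x(H(-4)) = (3 - 79/2023)/((-1*1)) = (3 - 79*1/2023)/(-1) = (3 - 79/2023)*(-1) = (5990/2023)*(-1) = -5990/2023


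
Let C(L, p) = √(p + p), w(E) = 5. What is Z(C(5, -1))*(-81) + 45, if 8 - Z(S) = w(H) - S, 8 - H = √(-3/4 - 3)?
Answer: -198 - 81*I*√2 ≈ -198.0 - 114.55*I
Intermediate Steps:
H = 8 - I*√15/2 (H = 8 - √(-3/4 - 3) = 8 - √(-3*¼ - 3) = 8 - √(-¾ - 3) = 8 - √(-15/4) = 8 - I*√15/2 ≈ 8.0 - 1.9365*I)
C(L, p) = √2*√p (C(L, p) = √(2*p) = √2*√p)
Z(S) = 3 + S (Z(S) = 8 - (5 - S) = 8 + (-5 + S) = 3 + S)
Z(C(5, -1))*(-81) + 45 = (3 + √2*√(-1))*(-81) + 45 = (3 + √2*I)*(-81) + 45 = (3 + I*√2)*(-81) + 45 = (-243 - 81*I*√2) + 45 = -198 - 81*I*√2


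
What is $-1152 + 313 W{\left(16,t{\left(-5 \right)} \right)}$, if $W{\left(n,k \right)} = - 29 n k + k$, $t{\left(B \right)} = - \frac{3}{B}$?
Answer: $- \frac{440517}{5} \approx -88103.0$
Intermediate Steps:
$W{\left(n,k \right)} = k - 29 k n$ ($W{\left(n,k \right)} = - 29 k n + k = k - 29 k n$)
$-1152 + 313 W{\left(16,t{\left(-5 \right)} \right)} = -1152 + 313 - \frac{3}{-5} \left(1 - 464\right) = -1152 + 313 \left(-3\right) \left(- \frac{1}{5}\right) \left(1 - 464\right) = -1152 + 313 \cdot \frac{3}{5} \left(-463\right) = -1152 + 313 \left(- \frac{1389}{5}\right) = -1152 - \frac{434757}{5} = - \frac{440517}{5}$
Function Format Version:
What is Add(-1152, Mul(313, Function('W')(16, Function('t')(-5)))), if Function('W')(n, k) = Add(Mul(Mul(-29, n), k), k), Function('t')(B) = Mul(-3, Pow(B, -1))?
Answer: Rational(-440517, 5) ≈ -88103.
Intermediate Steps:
Function('W')(n, k) = Add(k, Mul(-29, k, n)) (Function('W')(n, k) = Add(Mul(-29, k, n), k) = Add(k, Mul(-29, k, n)))
Add(-1152, Mul(313, Function('W')(16, Function('t')(-5)))) = Add(-1152, Mul(313, Mul(Mul(-3, Pow(-5, -1)), Add(1, Mul(-29, 16))))) = Add(-1152, Mul(313, Mul(Mul(-3, Rational(-1, 5)), Add(1, -464)))) = Add(-1152, Mul(313, Mul(Rational(3, 5), -463))) = Add(-1152, Mul(313, Rational(-1389, 5))) = Add(-1152, Rational(-434757, 5)) = Rational(-440517, 5)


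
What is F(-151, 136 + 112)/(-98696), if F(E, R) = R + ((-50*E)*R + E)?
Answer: -1872497/98696 ≈ -18.972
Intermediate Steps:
F(E, R) = E + R - 50*E*R (F(E, R) = R + (-50*E*R + E) = R + (E - 50*E*R) = E + R - 50*E*R)
F(-151, 136 + 112)/(-98696) = (-151 + (136 + 112) - 50*(-151)*(136 + 112))/(-98696) = (-151 + 248 - 50*(-151)*248)*(-1/98696) = (-151 + 248 + 1872400)*(-1/98696) = 1872497*(-1/98696) = -1872497/98696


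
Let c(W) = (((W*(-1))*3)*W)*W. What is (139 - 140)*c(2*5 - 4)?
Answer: 648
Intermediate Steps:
c(W) = -3*W³ (c(W) = ((-W*3)*W)*W = ((-3*W)*W)*W = (-3*W²)*W = -3*W³)
(139 - 140)*c(2*5 - 4) = (139 - 140)*(-3*(2*5 - 4)³) = -(-3)*(10 - 4)³ = -(-3)*6³ = -(-3)*216 = -1*(-648) = 648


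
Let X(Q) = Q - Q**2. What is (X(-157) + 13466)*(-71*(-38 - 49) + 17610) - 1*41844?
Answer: -269786424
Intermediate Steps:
(X(-157) + 13466)*(-71*(-38 - 49) + 17610) - 1*41844 = (-157*(1 - 1*(-157)) + 13466)*(-71*(-38 - 49) + 17610) - 1*41844 = (-157*(1 + 157) + 13466)*(-71*(-87) + 17610) - 41844 = (-157*158 + 13466)*(6177 + 17610) - 41844 = (-24806 + 13466)*23787 - 41844 = -11340*23787 - 41844 = -269744580 - 41844 = -269786424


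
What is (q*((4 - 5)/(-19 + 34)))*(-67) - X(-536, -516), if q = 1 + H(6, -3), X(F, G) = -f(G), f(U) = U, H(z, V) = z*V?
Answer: -8879/15 ≈ -591.93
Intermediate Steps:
H(z, V) = V*z
X(F, G) = -G
q = -17 (q = 1 - 3*6 = 1 - 18 = -17)
(q*((4 - 5)/(-19 + 34)))*(-67) - X(-536, -516) = -17*(4 - 5)/(-19 + 34)*(-67) - (-1)*(-516) = -(-17)/15*(-67) - 1*516 = -(-17)/15*(-67) - 516 = -17*(-1/15)*(-67) - 516 = (17/15)*(-67) - 516 = -1139/15 - 516 = -8879/15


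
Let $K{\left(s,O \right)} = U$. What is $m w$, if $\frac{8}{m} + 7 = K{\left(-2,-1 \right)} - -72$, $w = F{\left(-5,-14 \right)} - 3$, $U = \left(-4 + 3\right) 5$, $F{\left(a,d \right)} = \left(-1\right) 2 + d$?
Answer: $- \frac{38}{15} \approx -2.5333$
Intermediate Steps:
$F{\left(a,d \right)} = -2 + d$
$U = -5$ ($U = \left(-1\right) 5 = -5$)
$K{\left(s,O \right)} = -5$
$w = -19$ ($w = \left(-2 - 14\right) - 3 = -16 - 3 = -19$)
$m = \frac{2}{15}$ ($m = \frac{8}{-7 - -67} = \frac{8}{-7 + \left(-5 + 72\right)} = \frac{8}{-7 + 67} = \frac{8}{60} = 8 \cdot \frac{1}{60} = \frac{2}{15} \approx 0.13333$)
$m w = \frac{2}{15} \left(-19\right) = - \frac{38}{15}$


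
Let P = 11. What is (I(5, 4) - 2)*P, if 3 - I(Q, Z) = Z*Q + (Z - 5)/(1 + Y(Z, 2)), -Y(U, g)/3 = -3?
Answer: -2079/10 ≈ -207.90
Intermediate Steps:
Y(U, g) = 9 (Y(U, g) = -3*(-3) = 9)
I(Q, Z) = 7/2 - Z/10 - Q*Z (I(Q, Z) = 3 - (Z*Q + (Z - 5)/(1 + 9)) = 3 - (Q*Z + (-5 + Z)/10) = 3 - (Q*Z + (-5 + Z)*(⅒)) = 3 - (Q*Z + (-½ + Z/10)) = 3 - (-½ + Z/10 + Q*Z) = 3 + (½ - Z/10 - Q*Z) = 7/2 - Z/10 - Q*Z)
(I(5, 4) - 2)*P = ((7/2 - ⅒*4 - 1*5*4) - 2)*11 = ((7/2 - ⅖ - 20) - 2)*11 = (-169/10 - 2)*11 = -189/10*11 = -2079/10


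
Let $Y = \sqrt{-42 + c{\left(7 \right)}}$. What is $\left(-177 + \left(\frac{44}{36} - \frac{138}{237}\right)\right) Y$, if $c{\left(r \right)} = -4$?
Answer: $- \frac{125392 i \sqrt{46}}{711} \approx - 1196.1 i$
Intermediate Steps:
$Y = i \sqrt{46}$ ($Y = \sqrt{-42 - 4} = \sqrt{-46} = i \sqrt{46} \approx 6.7823 i$)
$\left(-177 + \left(\frac{44}{36} - \frac{138}{237}\right)\right) Y = \left(-177 + \left(\frac{44}{36} - \frac{138}{237}\right)\right) i \sqrt{46} = \left(-177 + \left(44 \cdot \frac{1}{36} - \frac{46}{79}\right)\right) i \sqrt{46} = \left(-177 + \left(\frac{11}{9} - \frac{46}{79}\right)\right) i \sqrt{46} = \left(-177 + \frac{455}{711}\right) i \sqrt{46} = - \frac{125392 i \sqrt{46}}{711}$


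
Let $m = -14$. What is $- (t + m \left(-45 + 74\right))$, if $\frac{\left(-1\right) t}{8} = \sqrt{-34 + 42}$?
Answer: $406 + 16 \sqrt{2} \approx 428.63$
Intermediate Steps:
$t = - 16 \sqrt{2}$ ($t = - 8 \sqrt{-34 + 42} = - 8 \sqrt{8} = - 8 \cdot 2 \sqrt{2} = - 16 \sqrt{2} \approx -22.627$)
$- (t + m \left(-45 + 74\right)) = - (- 16 \sqrt{2} - 14 \left(-45 + 74\right)) = - (- 16 \sqrt{2} - 406) = - (-406 - 16 \sqrt{2}) = 406 + 16 \sqrt{2}$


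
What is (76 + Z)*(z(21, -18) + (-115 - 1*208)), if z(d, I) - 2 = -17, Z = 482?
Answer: -188604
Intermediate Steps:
z(d, I) = -15 (z(d, I) = 2 - 17 = -15)
(76 + Z)*(z(21, -18) + (-115 - 1*208)) = (76 + 482)*(-15 + (-115 - 1*208)) = 558*(-15 + (-115 - 208)) = 558*(-15 - 323) = 558*(-338) = -188604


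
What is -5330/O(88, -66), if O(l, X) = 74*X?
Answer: 2665/2442 ≈ 1.0913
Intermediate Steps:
-5330/O(88, -66) = -5330/(74*(-66)) = -5330/(-4884) = -5330*(-1/4884) = 2665/2442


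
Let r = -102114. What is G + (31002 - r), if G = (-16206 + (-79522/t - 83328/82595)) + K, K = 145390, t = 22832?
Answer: 247319620263757/942904520 ≈ 2.6230e+5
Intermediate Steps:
G = 121803942179437/942904520 (G = (-16206 + (-79522/22832 - 83328/82595)) + 145390 = (-16206 + (-79522*1/22832 - 83328*1/82595)) + 145390 = (-16206 + (-39761/11416 - 83328/82595)) + 145390 = (-16206 - 4235332243/942904520) + 145390 = -15284945983363/942904520 + 145390 = 121803942179437/942904520 ≈ 1.2918e+5)
G + (31002 - r) = 121803942179437/942904520 + (31002 - 1*(-102114)) = 121803942179437/942904520 + (31002 + 102114) = 121803942179437/942904520 + 133116 = 247319620263757/942904520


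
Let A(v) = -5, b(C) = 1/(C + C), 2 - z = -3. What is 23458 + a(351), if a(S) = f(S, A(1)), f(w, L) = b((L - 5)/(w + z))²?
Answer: 594371/25 ≈ 23775.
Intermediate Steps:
z = 5 (z = 2 - 1*(-3) = 2 + 3 = 5)
b(C) = 1/(2*C)
f(w, L) = (5 + w)²/(4*(-5 + L)²) (f(w, L) = (1/(2*(((L - 5)/(w + 5)))))² = (1/(2*(((-5 + L)/(5 + w)))))² = (((5 + w)/(-5 + L))/2)² = ((5 + w)/(2*(-5 + L)))² = (5 + w)²/(4*(-5 + L)²))
a(S) = (5 + S)²/400 (a(S) = (5 + S)²/(4*(-5 - 5)²) = (¼)*(5 + S)²/(-10)² = (¼)*(1/100)*(5 + S)² = (5 + S)²/400)
23458 + a(351) = 23458 + (5 + 351)²/400 = 23458 + (1/400)*356² = 23458 + (1/400)*126736 = 23458 + 7921/25 = 594371/25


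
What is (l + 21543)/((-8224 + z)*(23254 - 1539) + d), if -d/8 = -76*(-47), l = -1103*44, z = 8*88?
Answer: 26989/163325376 ≈ 0.00016525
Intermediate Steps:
z = 704
l = -48532
d = -28576 (d = -(-608)*(-47) = -8*3572 = -28576)
(l + 21543)/((-8224 + z)*(23254 - 1539) + d) = (-48532 + 21543)/((-8224 + 704)*(23254 - 1539) - 28576) = -26989/(-7520*21715 - 28576) = -26989/(-163296800 - 28576) = -26989/(-163325376) = -26989*(-1/163325376) = 26989/163325376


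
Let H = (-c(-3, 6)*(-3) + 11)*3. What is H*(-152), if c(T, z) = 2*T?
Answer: 3192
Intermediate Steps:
H = -21 (H = (-2*(-3)*(-3) + 11)*3 = (-1*(-6)*(-3) + 11)*3 = (6*(-3) + 11)*3 = (-18 + 11)*3 = -7*3 = -21)
H*(-152) = -21*(-152) = 3192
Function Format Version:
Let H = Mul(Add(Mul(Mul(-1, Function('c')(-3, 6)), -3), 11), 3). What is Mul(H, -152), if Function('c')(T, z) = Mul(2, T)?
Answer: 3192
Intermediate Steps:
H = -21 (H = Mul(Add(Mul(Mul(-1, Mul(2, -3)), -3), 11), 3) = Mul(Add(Mul(Mul(-1, -6), -3), 11), 3) = Mul(Add(Mul(6, -3), 11), 3) = Mul(Add(-18, 11), 3) = Mul(-7, 3) = -21)
Mul(H, -152) = Mul(-21, -152) = 3192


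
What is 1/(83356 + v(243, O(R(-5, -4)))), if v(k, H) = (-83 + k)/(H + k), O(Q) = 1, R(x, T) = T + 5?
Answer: 61/5084756 ≈ 1.1997e-5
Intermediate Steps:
R(x, T) = 5 + T
v(k, H) = (-83 + k)/(H + k)
1/(83356 + v(243, O(R(-5, -4)))) = 1/(83356 + (-83 + 243)/(1 + 243)) = 1/(83356 + 160/244) = 1/(83356 + (1/244)*160) = 1/(83356 + 40/61) = 1/(5084756/61) = 61/5084756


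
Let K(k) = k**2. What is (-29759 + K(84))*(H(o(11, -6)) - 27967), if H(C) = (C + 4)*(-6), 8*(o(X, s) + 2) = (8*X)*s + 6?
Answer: 1252638025/2 ≈ 6.2632e+8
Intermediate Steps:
o(X, s) = -5/4 + X*s (o(X, s) = -2 + ((8*X)*s + 6)/8 = -2 + (8*X*s + 6)/8 = -2 + (6 + 8*X*s)/8 = -2 + (3/4 + X*s) = -5/4 + X*s)
H(C) = -24 - 6*C (H(C) = (4 + C)*(-6) = -24 - 6*C)
(-29759 + K(84))*(H(o(11, -6)) - 27967) = (-29759 + 84**2)*((-24 - 6*(-5/4 + 11*(-6))) - 27967) = (-29759 + 7056)*((-24 - 6*(-5/4 - 66)) - 27967) = -22703*((-24 - 6*(-269/4)) - 27967) = -22703*((-24 + 807/2) - 27967) = -22703*(759/2 - 27967) = -22703*(-55175/2) = 1252638025/2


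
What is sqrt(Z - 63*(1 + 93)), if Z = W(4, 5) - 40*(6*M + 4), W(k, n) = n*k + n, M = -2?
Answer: 13*I*sqrt(33) ≈ 74.679*I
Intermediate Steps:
W(k, n) = n + k*n (W(k, n) = k*n + n = n + k*n)
Z = 345 (Z = 5*(1 + 4) - 40*(6*(-2) + 4) = 5*5 - 40*(-12 + 4) = 25 - 40*(-8) = 25 + 320 = 345)
sqrt(Z - 63*(1 + 93)) = sqrt(345 - 63*(1 + 93)) = sqrt(345 - 63*94) = sqrt(345 - 5922) = sqrt(-5577) = 13*I*sqrt(33)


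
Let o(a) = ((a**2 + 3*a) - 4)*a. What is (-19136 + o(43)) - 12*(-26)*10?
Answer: 68866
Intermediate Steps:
o(a) = a*(-4 + a**2 + 3*a) (o(a) = (-4 + a**2 + 3*a)*a = a*(-4 + a**2 + 3*a))
(-19136 + o(43)) - 12*(-26)*10 = (-19136 + 43*(-4 + 43**2 + 3*43)) - 12*(-26)*10 = (-19136 + 43*(-4 + 1849 + 129)) + 312*10 = (-19136 + 43*1974) + 3120 = (-19136 + 84882) + 3120 = 65746 + 3120 = 68866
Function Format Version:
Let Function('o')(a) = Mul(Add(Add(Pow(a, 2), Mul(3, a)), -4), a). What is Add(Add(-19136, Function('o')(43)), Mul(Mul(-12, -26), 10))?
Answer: 68866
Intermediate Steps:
Function('o')(a) = Mul(a, Add(-4, Pow(a, 2), Mul(3, a))) (Function('o')(a) = Mul(Add(-4, Pow(a, 2), Mul(3, a)), a) = Mul(a, Add(-4, Pow(a, 2), Mul(3, a))))
Add(Add(-19136, Function('o')(43)), Mul(Mul(-12, -26), 10)) = Add(Add(-19136, Mul(43, Add(-4, Pow(43, 2), Mul(3, 43)))), Mul(Mul(-12, -26), 10)) = Add(Add(-19136, Mul(43, Add(-4, 1849, 129))), Mul(312, 10)) = Add(Add(-19136, Mul(43, 1974)), 3120) = Add(Add(-19136, 84882), 3120) = Add(65746, 3120) = 68866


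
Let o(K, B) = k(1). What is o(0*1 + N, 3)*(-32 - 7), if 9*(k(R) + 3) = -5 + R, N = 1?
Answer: 403/3 ≈ 134.33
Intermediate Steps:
k(R) = -32/9 + R/9 (k(R) = -3 + (-5 + R)/9 = -3 + (-5/9 + R/9) = -32/9 + R/9)
o(K, B) = -31/9 (o(K, B) = -32/9 + (⅑)*1 = -32/9 + ⅑ = -31/9)
o(0*1 + N, 3)*(-32 - 7) = -31*(-32 - 7)/9 = -31/9*(-39) = 403/3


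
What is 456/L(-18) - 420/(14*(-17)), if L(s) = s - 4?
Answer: -3546/187 ≈ -18.963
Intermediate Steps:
L(s) = -4 + s
456/L(-18) - 420/(14*(-17)) = 456/(-4 - 18) - 420/(14*(-17)) = 456/(-22) - 420/(-238) = 456*(-1/22) - 420*(-1/238) = -228/11 + 30/17 = -3546/187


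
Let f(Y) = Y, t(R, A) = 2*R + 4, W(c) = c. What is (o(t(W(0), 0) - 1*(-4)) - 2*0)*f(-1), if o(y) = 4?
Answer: -4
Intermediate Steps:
t(R, A) = 4 + 2*R
(o(t(W(0), 0) - 1*(-4)) - 2*0)*f(-1) = (4 - 2*0)*(-1) = (4 + 0)*(-1) = 4*(-1) = -4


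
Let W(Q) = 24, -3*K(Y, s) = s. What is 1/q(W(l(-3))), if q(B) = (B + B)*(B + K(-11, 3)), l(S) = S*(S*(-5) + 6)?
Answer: 1/1104 ≈ 0.00090580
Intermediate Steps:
K(Y, s) = -s/3
l(S) = S*(6 - 5*S) (l(S) = S*(-5*S + 6) = S*(6 - 5*S))
q(B) = 2*B*(-1 + B) (q(B) = (B + B)*(B - 1/3*3) = (2*B)*(B - 1) = (2*B)*(-1 + B) = 2*B*(-1 + B))
1/q(W(l(-3))) = 1/(2*24*(-1 + 24)) = 1/(2*24*23) = 1/1104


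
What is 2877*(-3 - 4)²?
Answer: 140973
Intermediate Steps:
2877*(-3 - 4)² = 2877*(-7)² = 2877*49 = 140973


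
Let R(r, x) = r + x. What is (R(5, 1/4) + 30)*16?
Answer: 564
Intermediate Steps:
(R(5, 1/4) + 30)*16 = ((5 + 1/4) + 30)*16 = ((5 + ¼) + 30)*16 = (21/4 + 30)*16 = (141/4)*16 = 564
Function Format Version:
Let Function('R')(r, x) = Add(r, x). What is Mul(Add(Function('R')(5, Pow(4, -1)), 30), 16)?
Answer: 564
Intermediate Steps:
Mul(Add(Function('R')(5, Pow(4, -1)), 30), 16) = Mul(Add(Add(5, Pow(4, -1)), 30), 16) = Mul(Add(Add(5, Rational(1, 4)), 30), 16) = Mul(Add(Rational(21, 4), 30), 16) = Mul(Rational(141, 4), 16) = 564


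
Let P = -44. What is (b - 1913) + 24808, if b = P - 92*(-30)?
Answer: 25611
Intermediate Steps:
b = 2716 (b = -44 - 92*(-30) = -44 + 2760 = 2716)
(b - 1913) + 24808 = (2716 - 1913) + 24808 = 803 + 24808 = 25611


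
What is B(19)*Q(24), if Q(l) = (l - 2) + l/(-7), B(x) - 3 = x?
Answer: 2860/7 ≈ 408.57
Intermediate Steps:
B(x) = 3 + x
Q(l) = -2 + 6*l/7 (Q(l) = (-2 + l) + l*(-1/7) = (-2 + l) - l/7 = -2 + 6*l/7)
B(19)*Q(24) = (3 + 19)*(-2 + (6/7)*24) = 22*(-2 + 144/7) = 22*(130/7) = 2860/7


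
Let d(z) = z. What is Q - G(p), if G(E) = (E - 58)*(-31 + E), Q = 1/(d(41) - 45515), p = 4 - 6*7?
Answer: -301219777/45474 ≈ -6624.0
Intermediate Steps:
p = -38 (p = 4 - 42 = -38)
Q = -1/45474 (Q = 1/(41 - 45515) = 1/(-45474) = -1/45474 ≈ -2.1991e-5)
G(E) = (-58 + E)*(-31 + E)
Q - G(p) = -1/45474 - (1798 + (-38)² - 89*(-38)) = -1/45474 - (1798 + 1444 + 3382) = -1/45474 - 1*6624 = -1/45474 - 6624 = -301219777/45474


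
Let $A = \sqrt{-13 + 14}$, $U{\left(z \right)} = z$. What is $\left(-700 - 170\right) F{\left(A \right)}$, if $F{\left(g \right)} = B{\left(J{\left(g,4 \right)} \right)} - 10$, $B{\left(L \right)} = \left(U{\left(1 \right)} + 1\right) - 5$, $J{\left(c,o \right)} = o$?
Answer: $11310$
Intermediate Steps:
$A = 1$ ($A = \sqrt{1} = 1$)
$B{\left(L \right)} = -3$ ($B{\left(L \right)} = \left(1 + 1\right) - 5 = 2 - 5 = -3$)
$F{\left(g \right)} = -13$ ($F{\left(g \right)} = -3 - 10 = -13$)
$\left(-700 - 170\right) F{\left(A \right)} = \left(-700 - 170\right) \left(-13\right) = \left(-870\right) \left(-13\right) = 11310$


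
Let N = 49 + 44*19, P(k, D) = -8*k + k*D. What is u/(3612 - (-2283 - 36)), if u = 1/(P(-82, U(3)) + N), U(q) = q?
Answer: 1/7680645 ≈ 1.3020e-7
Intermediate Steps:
P(k, D) = -8*k + D*k
N = 885 (N = 49 + 836 = 885)
u = 1/1295 (u = 1/(-82*(-8 + 3) + 885) = 1/(-82*(-5) + 885) = 1/(410 + 885) = 1/1295 ≈ 0.00077220)
u/(3612 - (-2283 - 36)) = 1/(1295*(3612 - (-2283 - 36))) = 1/(1295*(3612 - 1*(-2319))) = 1/(1295*(3612 + 2319)) = (1/1295)/5931 = (1/1295)*(1/5931) = 1/7680645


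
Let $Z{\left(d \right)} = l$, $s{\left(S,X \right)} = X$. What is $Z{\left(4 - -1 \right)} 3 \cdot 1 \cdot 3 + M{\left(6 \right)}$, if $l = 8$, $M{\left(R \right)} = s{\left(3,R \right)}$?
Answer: $78$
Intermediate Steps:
$M{\left(R \right)} = R$
$Z{\left(d \right)} = 8$
$Z{\left(4 - -1 \right)} 3 \cdot 1 \cdot 3 + M{\left(6 \right)} = 8 \cdot 3 \cdot 1 \cdot 3 + 6 = 8 \cdot 3 \cdot 3 + 6 = 8 \cdot 9 + 6 = 72 + 6 = 78$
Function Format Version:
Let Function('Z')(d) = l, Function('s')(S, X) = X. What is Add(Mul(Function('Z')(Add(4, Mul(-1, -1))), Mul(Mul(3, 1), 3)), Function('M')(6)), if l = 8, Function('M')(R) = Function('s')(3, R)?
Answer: 78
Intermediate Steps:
Function('M')(R) = R
Function('Z')(d) = 8
Add(Mul(Function('Z')(Add(4, Mul(-1, -1))), Mul(Mul(3, 1), 3)), Function('M')(6)) = Add(Mul(8, Mul(Mul(3, 1), 3)), 6) = Add(Mul(8, Mul(3, 3)), 6) = Add(Mul(8, 9), 6) = Add(72, 6) = 78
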